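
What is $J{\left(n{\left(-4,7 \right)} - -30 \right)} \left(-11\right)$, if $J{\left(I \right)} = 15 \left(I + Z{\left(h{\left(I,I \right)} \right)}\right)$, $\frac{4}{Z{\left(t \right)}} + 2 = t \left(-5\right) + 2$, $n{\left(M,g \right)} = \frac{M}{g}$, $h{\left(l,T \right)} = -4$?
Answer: $- \frac{34221}{7} \approx -4888.7$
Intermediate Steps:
$Z{\left(t \right)} = - \frac{4}{5 t}$ ($Z{\left(t \right)} = \frac{4}{-2 + \left(t \left(-5\right) + 2\right)} = \frac{4}{-2 - \left(-2 + 5 t\right)} = \frac{4}{\left(-5\right) t} = 4 \left(- \frac{1}{5 t}\right) = - \frac{4}{5 t}$)
$J{\left(I \right)} = 3 + 15 I$ ($J{\left(I \right)} = 15 \left(I - \frac{4}{5 \left(-4\right)}\right) = 15 \left(I - - \frac{1}{5}\right) = 15 \left(I + \frac{1}{5}\right) = 15 \left(\frac{1}{5} + I\right) = 3 + 15 I$)
$J{\left(n{\left(-4,7 \right)} - -30 \right)} \left(-11\right) = \left(3 + 15 \left(- \frac{4}{7} - -30\right)\right) \left(-11\right) = \left(3 + 15 \left(\left(-4\right) \frac{1}{7} + 30\right)\right) \left(-11\right) = \left(3 + 15 \left(- \frac{4}{7} + 30\right)\right) \left(-11\right) = \left(3 + 15 \cdot \frac{206}{7}\right) \left(-11\right) = \left(3 + \frac{3090}{7}\right) \left(-11\right) = \frac{3111}{7} \left(-11\right) = - \frac{34221}{7}$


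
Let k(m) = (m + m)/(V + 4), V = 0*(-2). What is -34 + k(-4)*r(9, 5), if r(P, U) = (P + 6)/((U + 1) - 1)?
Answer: -40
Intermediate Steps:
V = 0
r(P, U) = (6 + P)/U (r(P, U) = (6 + P)/((1 + U) - 1) = (6 + P)/U)
k(m) = m/2 (k(m) = (m + m)/(0 + 4) = (2*m)/4 = (2*m)*(¼) = m/2)
-34 + k(-4)*r(9, 5) = -34 + ((½)*(-4))*((6 + 9)/5) = -34 - 2*15/5 = -34 - 2*3 = -34 - 6 = -40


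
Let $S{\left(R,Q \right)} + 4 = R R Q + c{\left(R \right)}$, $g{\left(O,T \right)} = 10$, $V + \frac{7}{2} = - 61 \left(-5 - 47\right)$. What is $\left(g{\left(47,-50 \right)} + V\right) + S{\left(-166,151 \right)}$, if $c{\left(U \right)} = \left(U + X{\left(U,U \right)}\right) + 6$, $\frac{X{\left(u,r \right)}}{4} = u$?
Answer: $\frac{8326613}{2} \approx 4.1633 \cdot 10^{6}$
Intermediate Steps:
$V = \frac{6337}{2}$ ($V = - \frac{7}{2} - 61 \left(-5 - 47\right) = - \frac{7}{2} - -3172 = - \frac{7}{2} + 3172 = \frac{6337}{2} \approx 3168.5$)
$X{\left(u,r \right)} = 4 u$
$c{\left(U \right)} = 6 + 5 U$ ($c{\left(U \right)} = \left(U + 4 U\right) + 6 = 5 U + 6 = 6 + 5 U$)
$S{\left(R,Q \right)} = 2 + 5 R + Q R^{2}$ ($S{\left(R,Q \right)} = -4 + \left(R R Q + \left(6 + 5 R\right)\right) = -4 + \left(R^{2} Q + \left(6 + 5 R\right)\right) = -4 + \left(Q R^{2} + \left(6 + 5 R\right)\right) = -4 + \left(6 + 5 R + Q R^{2}\right) = 2 + 5 R + Q R^{2}$)
$\left(g{\left(47,-50 \right)} + V\right) + S{\left(-166,151 \right)} = \left(10 + \frac{6337}{2}\right) + \left(2 + 5 \left(-166\right) + 151 \left(-166\right)^{2}\right) = \frac{6357}{2} + \left(2 - 830 + 151 \cdot 27556\right) = \frac{6357}{2} + \left(2 - 830 + 4160956\right) = \frac{6357}{2} + 4160128 = \frac{8326613}{2}$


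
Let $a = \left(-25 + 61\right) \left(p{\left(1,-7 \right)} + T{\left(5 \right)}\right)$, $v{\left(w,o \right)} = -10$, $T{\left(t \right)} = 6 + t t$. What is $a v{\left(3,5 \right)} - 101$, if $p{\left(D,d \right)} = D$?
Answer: $-11621$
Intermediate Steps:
$T{\left(t \right)} = 6 + t^{2}$
$a = 1152$ ($a = \left(-25 + 61\right) \left(1 + \left(6 + 5^{2}\right)\right) = 36 \left(1 + \left(6 + 25\right)\right) = 36 \left(1 + 31\right) = 36 \cdot 32 = 1152$)
$a v{\left(3,5 \right)} - 101 = 1152 \left(-10\right) - 101 = -11520 - 101 = -11621$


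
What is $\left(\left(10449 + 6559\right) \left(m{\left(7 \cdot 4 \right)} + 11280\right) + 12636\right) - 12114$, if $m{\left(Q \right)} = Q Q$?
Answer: $205185034$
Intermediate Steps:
$m{\left(Q \right)} = Q^{2}$
$\left(\left(10449 + 6559\right) \left(m{\left(7 \cdot 4 \right)} + 11280\right) + 12636\right) - 12114 = \left(\left(10449 + 6559\right) \left(\left(7 \cdot 4\right)^{2} + 11280\right) + 12636\right) - 12114 = \left(17008 \left(28^{2} + 11280\right) + 12636\right) - 12114 = \left(17008 \left(784 + 11280\right) + 12636\right) - 12114 = \left(17008 \cdot 12064 + 12636\right) - 12114 = \left(205184512 + 12636\right) - 12114 = 205197148 - 12114 = 205185034$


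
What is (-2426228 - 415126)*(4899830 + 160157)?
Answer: -14377214302398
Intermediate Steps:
(-2426228 - 415126)*(4899830 + 160157) = -2841354*5059987 = -14377214302398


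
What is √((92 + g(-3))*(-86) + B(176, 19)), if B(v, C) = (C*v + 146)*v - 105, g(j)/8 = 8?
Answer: √600719 ≈ 775.06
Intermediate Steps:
g(j) = 64 (g(j) = 8*8 = 64)
B(v, C) = -105 + v*(146 + C*v) (B(v, C) = (146 + C*v)*v - 105 = v*(146 + C*v) - 105 = -105 + v*(146 + C*v))
√((92 + g(-3))*(-86) + B(176, 19)) = √((92 + 64)*(-86) + (-105 + 146*176 + 19*176²)) = √(156*(-86) + (-105 + 25696 + 19*30976)) = √(-13416 + (-105 + 25696 + 588544)) = √(-13416 + 614135) = √600719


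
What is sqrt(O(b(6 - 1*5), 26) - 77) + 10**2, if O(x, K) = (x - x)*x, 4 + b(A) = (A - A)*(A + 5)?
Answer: 100 + I*sqrt(77) ≈ 100.0 + 8.775*I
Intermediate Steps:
b(A) = -4 (b(A) = -4 + (A - A)*(A + 5) = -4 + 0*(5 + A) = -4 + 0 = -4)
O(x, K) = 0 (O(x, K) = 0*x = 0)
sqrt(O(b(6 - 1*5), 26) - 77) + 10**2 = sqrt(0 - 77) + 10**2 = sqrt(-77) + 100 = I*sqrt(77) + 100 = 100 + I*sqrt(77)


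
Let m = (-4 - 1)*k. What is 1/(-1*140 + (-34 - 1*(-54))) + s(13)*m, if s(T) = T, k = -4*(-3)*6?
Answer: -561601/120 ≈ -4680.0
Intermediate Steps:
k = 72 (k = 12*6 = 72)
m = -360 (m = (-4 - 1)*72 = -5*72 = -360)
1/(-1*140 + (-34 - 1*(-54))) + s(13)*m = 1/(-1*140 + (-34 - 1*(-54))) + 13*(-360) = 1/(-140 + (-34 + 54)) - 4680 = 1/(-140 + 20) - 4680 = 1/(-120) - 4680 = -1/120 - 4680 = -561601/120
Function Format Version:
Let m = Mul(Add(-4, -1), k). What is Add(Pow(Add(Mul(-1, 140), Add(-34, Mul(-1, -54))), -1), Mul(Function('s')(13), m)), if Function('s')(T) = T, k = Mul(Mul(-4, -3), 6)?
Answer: Rational(-561601, 120) ≈ -4680.0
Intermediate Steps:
k = 72 (k = Mul(12, 6) = 72)
m = -360 (m = Mul(Add(-4, -1), 72) = Mul(-5, 72) = -360)
Add(Pow(Add(Mul(-1, 140), Add(-34, Mul(-1, -54))), -1), Mul(Function('s')(13), m)) = Add(Pow(Add(Mul(-1, 140), Add(-34, Mul(-1, -54))), -1), Mul(13, -360)) = Add(Pow(Add(-140, Add(-34, 54)), -1), -4680) = Add(Pow(Add(-140, 20), -1), -4680) = Add(Pow(-120, -1), -4680) = Add(Rational(-1, 120), -4680) = Rational(-561601, 120)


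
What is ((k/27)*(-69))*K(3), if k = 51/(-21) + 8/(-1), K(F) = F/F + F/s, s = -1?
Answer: -3358/63 ≈ -53.302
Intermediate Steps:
K(F) = 1 - F (K(F) = F/F + F/(-1) = 1 + F*(-1) = 1 - F)
k = -73/7 (k = 51*(-1/21) + 8*(-1) = -17/7 - 8 = -73/7 ≈ -10.429)
((k/27)*(-69))*K(3) = (-73/7/27*(-69))*(1 - 1*3) = (-73/7*1/27*(-69))*(1 - 3) = -73/189*(-69)*(-2) = (1679/63)*(-2) = -3358/63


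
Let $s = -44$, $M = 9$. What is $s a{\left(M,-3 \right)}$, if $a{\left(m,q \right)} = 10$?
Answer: $-440$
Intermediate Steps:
$s a{\left(M,-3 \right)} = \left(-44\right) 10 = -440$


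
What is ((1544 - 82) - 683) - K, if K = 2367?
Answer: -1588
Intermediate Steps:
((1544 - 82) - 683) - K = ((1544 - 82) - 683) - 1*2367 = (1462 - 683) - 2367 = 779 - 2367 = -1588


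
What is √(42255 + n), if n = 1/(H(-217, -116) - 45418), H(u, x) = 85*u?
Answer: 2*√43084072335058/63863 ≈ 205.56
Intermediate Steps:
n = -1/63863 (n = 1/(85*(-217) - 45418) = 1/(-18445 - 45418) = 1/(-63863) = -1/63863 ≈ -1.5659e-5)
√(42255 + n) = √(42255 - 1/63863) = √(2698531064/63863) = 2*√43084072335058/63863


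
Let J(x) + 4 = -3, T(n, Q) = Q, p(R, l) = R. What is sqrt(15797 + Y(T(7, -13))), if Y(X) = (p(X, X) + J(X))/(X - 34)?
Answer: sqrt(34896513)/47 ≈ 125.69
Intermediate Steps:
J(x) = -7 (J(x) = -4 - 3 = -7)
Y(X) = (-7 + X)/(-34 + X) (Y(X) = (X - 7)/(X - 34) = (-7 + X)/(-34 + X))
sqrt(15797 + Y(T(7, -13))) = sqrt(15797 + (-7 - 13)/(-34 - 13)) = sqrt(15797 - 20/(-47)) = sqrt(15797 - 1/47*(-20)) = sqrt(15797 + 20/47) = sqrt(742479/47) = sqrt(34896513)/47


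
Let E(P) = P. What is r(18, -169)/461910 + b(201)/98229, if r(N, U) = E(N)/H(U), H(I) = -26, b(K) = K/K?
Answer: 1706923/196616148690 ≈ 8.6815e-6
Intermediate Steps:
b(K) = 1
r(N, U) = -N/26 (r(N, U) = N/(-26) = N*(-1/26) = -N/26)
r(18, -169)/461910 + b(201)/98229 = -1/26*18/461910 + 1/98229 = -9/13*1/461910 + 1*(1/98229) = -3/2001610 + 1/98229 = 1706923/196616148690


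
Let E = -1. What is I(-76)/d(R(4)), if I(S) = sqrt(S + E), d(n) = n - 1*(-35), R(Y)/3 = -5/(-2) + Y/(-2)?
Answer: 2*I*sqrt(77)/73 ≈ 0.24041*I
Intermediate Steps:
R(Y) = 15/2 - 3*Y/2 (R(Y) = 3*(-5/(-2) + Y/(-2)) = 3*(-5*(-1/2) + Y*(-1/2)) = 3*(5/2 - Y/2) = 15/2 - 3*Y/2)
d(n) = 35 + n (d(n) = n + 35 = 35 + n)
I(S) = sqrt(-1 + S) (I(S) = sqrt(S - 1) = sqrt(-1 + S))
I(-76)/d(R(4)) = sqrt(-1 - 76)/(35 + (15/2 - 3/2*4)) = sqrt(-77)/(35 + (15/2 - 6)) = (I*sqrt(77))/(35 + 3/2) = (I*sqrt(77))/(73/2) = (I*sqrt(77))*(2/73) = 2*I*sqrt(77)/73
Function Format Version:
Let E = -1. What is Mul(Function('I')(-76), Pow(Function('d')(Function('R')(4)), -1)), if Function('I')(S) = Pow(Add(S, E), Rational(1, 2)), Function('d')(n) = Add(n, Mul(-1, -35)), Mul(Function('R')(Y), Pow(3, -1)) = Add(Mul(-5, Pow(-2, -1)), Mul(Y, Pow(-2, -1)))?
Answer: Mul(Rational(2, 73), I, Pow(77, Rational(1, 2))) ≈ Mul(0.24041, I)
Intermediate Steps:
Function('R')(Y) = Add(Rational(15, 2), Mul(Rational(-3, 2), Y)) (Function('R')(Y) = Mul(3, Add(Mul(-5, Pow(-2, -1)), Mul(Y, Pow(-2, -1)))) = Mul(3, Add(Mul(-5, Rational(-1, 2)), Mul(Y, Rational(-1, 2)))) = Mul(3, Add(Rational(5, 2), Mul(Rational(-1, 2), Y))) = Add(Rational(15, 2), Mul(Rational(-3, 2), Y)))
Function('d')(n) = Add(35, n) (Function('d')(n) = Add(n, 35) = Add(35, n))
Function('I')(S) = Pow(Add(-1, S), Rational(1, 2)) (Function('I')(S) = Pow(Add(S, -1), Rational(1, 2)) = Pow(Add(-1, S), Rational(1, 2)))
Mul(Function('I')(-76), Pow(Function('d')(Function('R')(4)), -1)) = Mul(Pow(Add(-1, -76), Rational(1, 2)), Pow(Add(35, Add(Rational(15, 2), Mul(Rational(-3, 2), 4))), -1)) = Mul(Pow(-77, Rational(1, 2)), Pow(Add(35, Add(Rational(15, 2), -6)), -1)) = Mul(Mul(I, Pow(77, Rational(1, 2))), Pow(Add(35, Rational(3, 2)), -1)) = Mul(Mul(I, Pow(77, Rational(1, 2))), Pow(Rational(73, 2), -1)) = Mul(Mul(I, Pow(77, Rational(1, 2))), Rational(2, 73)) = Mul(Rational(2, 73), I, Pow(77, Rational(1, 2)))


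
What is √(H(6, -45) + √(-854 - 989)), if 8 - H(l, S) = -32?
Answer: √(40 + I*√1843) ≈ 7.0241 + 3.0559*I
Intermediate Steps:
H(l, S) = 40 (H(l, S) = 8 - 1*(-32) = 8 + 32 = 40)
√(H(6, -45) + √(-854 - 989)) = √(40 + √(-854 - 989)) = √(40 + √(-1843)) = √(40 + I*√1843)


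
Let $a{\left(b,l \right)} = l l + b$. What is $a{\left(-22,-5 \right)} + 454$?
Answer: $457$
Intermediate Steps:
$a{\left(b,l \right)} = b + l^{2}$ ($a{\left(b,l \right)} = l^{2} + b = b + l^{2}$)
$a{\left(-22,-5 \right)} + 454 = \left(-22 + \left(-5\right)^{2}\right) + 454 = \left(-22 + 25\right) + 454 = 3 + 454 = 457$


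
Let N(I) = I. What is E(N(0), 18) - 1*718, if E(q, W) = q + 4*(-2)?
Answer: -726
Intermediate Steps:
E(q, W) = -8 + q (E(q, W) = q - 8 = -8 + q)
E(N(0), 18) - 1*718 = (-8 + 0) - 1*718 = -8 - 718 = -726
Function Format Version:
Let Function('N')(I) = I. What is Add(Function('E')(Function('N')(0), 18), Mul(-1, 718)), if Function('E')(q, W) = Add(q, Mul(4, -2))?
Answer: -726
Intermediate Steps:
Function('E')(q, W) = Add(-8, q) (Function('E')(q, W) = Add(q, -8) = Add(-8, q))
Add(Function('E')(Function('N')(0), 18), Mul(-1, 718)) = Add(Add(-8, 0), Mul(-1, 718)) = Add(-8, -718) = -726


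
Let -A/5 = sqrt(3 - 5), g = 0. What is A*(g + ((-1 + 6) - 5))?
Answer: 0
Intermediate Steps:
A = -5*I*sqrt(2) (A = -5*sqrt(3 - 5) = -5*I*sqrt(2) ≈ -7.0711*I)
A*(g + ((-1 + 6) - 5)) = (-5*I*sqrt(2))*(0 + ((-1 + 6) - 5)) = (-5*I*sqrt(2))*(0 + (5 - 5)) = (-5*I*sqrt(2))*(0 + 0) = -5*I*sqrt(2)*0 = 0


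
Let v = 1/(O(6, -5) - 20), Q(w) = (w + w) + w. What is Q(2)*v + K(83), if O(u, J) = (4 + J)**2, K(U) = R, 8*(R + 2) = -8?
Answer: -63/19 ≈ -3.3158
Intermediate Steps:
R = -3 (R = -2 + (1/8)*(-8) = -2 - 1 = -3)
Q(w) = 3*w (Q(w) = 2*w + w = 3*w)
K(U) = -3
v = -1/19 (v = 1/((4 - 5)**2 - 20) = 1/((-1)**2 - 20) = 1/(1 - 20) = 1/(-19) = -1/19 ≈ -0.052632)
Q(2)*v + K(83) = (3*2)*(-1/19) - 3 = 6*(-1/19) - 3 = -6/19 - 3 = -63/19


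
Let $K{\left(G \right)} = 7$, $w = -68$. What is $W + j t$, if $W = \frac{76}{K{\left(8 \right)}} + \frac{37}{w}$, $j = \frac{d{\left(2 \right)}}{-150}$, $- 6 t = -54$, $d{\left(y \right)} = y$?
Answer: $\frac{121297}{11900} \approx 10.193$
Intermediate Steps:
$t = 9$ ($t = \left(- \frac{1}{6}\right) \left(-54\right) = 9$)
$j = - \frac{1}{75}$ ($j = \frac{2}{-150} = 2 \left(- \frac{1}{150}\right) = - \frac{1}{75} \approx -0.013333$)
$W = \frac{4909}{476}$ ($W = \frac{76}{7} + \frac{37}{-68} = 76 \cdot \frac{1}{7} + 37 \left(- \frac{1}{68}\right) = \frac{76}{7} - \frac{37}{68} = \frac{4909}{476} \approx 10.313$)
$W + j t = \frac{4909}{476} - \frac{3}{25} = \frac{121297}{11900}$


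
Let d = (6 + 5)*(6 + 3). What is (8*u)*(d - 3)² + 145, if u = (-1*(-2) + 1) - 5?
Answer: -147311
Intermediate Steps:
d = 99 (d = 11*9 = 99)
u = -2 (u = (2 + 1) - 5 = 3 - 5 = -2)
(8*u)*(d - 3)² + 145 = (8*(-2))*(99 - 3)² + 145 = -16*96² + 145 = -16*9216 + 145 = -147456 + 145 = -147311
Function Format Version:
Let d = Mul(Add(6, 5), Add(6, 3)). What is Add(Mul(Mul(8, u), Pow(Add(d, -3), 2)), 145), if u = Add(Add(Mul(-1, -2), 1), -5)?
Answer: -147311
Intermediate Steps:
d = 99 (d = Mul(11, 9) = 99)
u = -2 (u = Add(Add(2, 1), -5) = Add(3, -5) = -2)
Add(Mul(Mul(8, u), Pow(Add(d, -3), 2)), 145) = Add(Mul(Mul(8, -2), Pow(Add(99, -3), 2)), 145) = Add(Mul(-16, Pow(96, 2)), 145) = Add(Mul(-16, 9216), 145) = Add(-147456, 145) = -147311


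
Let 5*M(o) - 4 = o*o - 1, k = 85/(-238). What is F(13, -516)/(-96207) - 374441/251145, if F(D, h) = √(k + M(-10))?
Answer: -374441/251145 - √99190/6734490 ≈ -1.4910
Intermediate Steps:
k = -5/14 (k = 85*(-1/238) = -5/14 ≈ -0.35714)
M(o) = ⅗ + o²/5 (M(o) = ⅘ + (o*o - 1)/5 = ⅘ + (o² - 1)/5 = ⅘ + (-1 + o²)/5 = ⅘ + (-⅕ + o²/5) = ⅗ + o²/5)
F(D, h) = √99190/70 (F(D, h) = √(-5/14 + (⅗ + (⅕)*(-10)²)) = √(-5/14 + (⅗ + (⅕)*100)) = √(-5/14 + (⅗ + 20)) = √(-5/14 + 103/5) = √(1417/70) = √99190/70)
F(13, -516)/(-96207) - 374441/251145 = (√99190/70)/(-96207) - 374441/251145 = (√99190/70)*(-1/96207) - 374441*1/251145 = -√99190/6734490 - 374441/251145 = -374441/251145 - √99190/6734490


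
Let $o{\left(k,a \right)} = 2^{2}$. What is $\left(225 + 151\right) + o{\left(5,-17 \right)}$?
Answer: $380$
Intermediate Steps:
$o{\left(k,a \right)} = 4$
$\left(225 + 151\right) + o{\left(5,-17 \right)} = \left(225 + 151\right) + 4 = 376 + 4 = 380$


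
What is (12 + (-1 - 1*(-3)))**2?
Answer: 196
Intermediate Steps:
(12 + (-1 - 1*(-3)))**2 = (12 + (-1 + 3))**2 = (12 + 2)**2 = 14**2 = 196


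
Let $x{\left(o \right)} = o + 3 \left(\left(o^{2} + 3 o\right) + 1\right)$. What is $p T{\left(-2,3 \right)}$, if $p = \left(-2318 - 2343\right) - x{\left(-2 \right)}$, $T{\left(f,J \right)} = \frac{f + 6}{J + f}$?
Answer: $-18624$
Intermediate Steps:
$x{\left(o \right)} = 3 + 3 o^{2} + 10 o$ ($x{\left(o \right)} = o + 3 \left(1 + o^{2} + 3 o\right) = o + \left(3 + 3 o^{2} + 9 o\right) = 3 + 3 o^{2} + 10 o$)
$T{\left(f,J \right)} = \frac{6 + f}{J + f}$
$p = -4656$ ($p = \left(-2318 - 2343\right) - \left(3 + 3 \left(-2\right)^{2} + 10 \left(-2\right)\right) = \left(-2318 - 2343\right) - \left(3 + 3 \cdot 4 - 20\right) = -4661 - \left(3 + 12 - 20\right) = -4661 - -5 = -4661 + 5 = -4656$)
$p T{\left(-2,3 \right)} = - 4656 \frac{6 - 2}{3 - 2} = - 4656 \cdot 1^{-1} \cdot 4 = - 4656 \cdot 1 \cdot 4 = \left(-4656\right) 4 = -18624$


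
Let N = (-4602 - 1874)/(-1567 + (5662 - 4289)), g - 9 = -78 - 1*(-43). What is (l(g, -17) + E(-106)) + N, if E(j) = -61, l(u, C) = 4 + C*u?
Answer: 40583/97 ≈ 418.38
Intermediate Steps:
g = -26 (g = 9 + (-78 - 1*(-43)) = 9 + (-78 + 43) = 9 - 35 = -26)
N = 3238/97 (N = -6476/(-1567 + 1373) = -6476/(-194) = -6476*(-1/194) = 3238/97 ≈ 33.381)
(l(g, -17) + E(-106)) + N = ((4 - 17*(-26)) - 61) + 3238/97 = ((4 + 442) - 61) + 3238/97 = (446 - 61) + 3238/97 = 385 + 3238/97 = 40583/97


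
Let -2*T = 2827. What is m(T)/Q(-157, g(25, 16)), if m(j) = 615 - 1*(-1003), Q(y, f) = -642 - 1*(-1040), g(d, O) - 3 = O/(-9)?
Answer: 809/199 ≈ 4.0653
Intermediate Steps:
g(d, O) = 3 - O/9 (g(d, O) = 3 + O/(-9) = 3 + O*(-1/9) = 3 - O/9)
Q(y, f) = 398 (Q(y, f) = -642 + 1040 = 398)
T = -2827/2 (T = -1/2*2827 = -2827/2 ≈ -1413.5)
m(j) = 1618 (m(j) = 615 + 1003 = 1618)
m(T)/Q(-157, g(25, 16)) = 1618/398 = 1618*(1/398) = 809/199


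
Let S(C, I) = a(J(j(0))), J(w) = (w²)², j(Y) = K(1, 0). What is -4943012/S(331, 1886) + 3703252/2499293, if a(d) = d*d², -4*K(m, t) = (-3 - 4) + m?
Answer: -50600160490007404/1328226771213 ≈ -38096.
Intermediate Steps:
K(m, t) = 7/4 - m/4 (K(m, t) = -((-3 - 4) + m)/4 = -(-7 + m)/4 = 7/4 - m/4)
j(Y) = 3/2 (j(Y) = 7/4 - ¼*1 = 7/4 - ¼ = 3/2)
J(w) = w⁴
a(d) = d³
S(C, I) = 531441/4096 (S(C, I) = ((3/2)⁴)³ = (81/16)³ = 531441/4096)
-4943012/S(331, 1886) + 3703252/2499293 = -4943012/531441/4096 + 3703252/2499293 = -4943012*4096/531441 + 3703252*(1/2499293) = -20246577152/531441 + 3703252/2499293 = -50600160490007404/1328226771213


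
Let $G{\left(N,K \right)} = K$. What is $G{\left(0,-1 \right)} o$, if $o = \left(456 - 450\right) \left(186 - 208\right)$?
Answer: $132$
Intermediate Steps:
$o = -132$ ($o = 6 \left(-22\right) = -132$)
$G{\left(0,-1 \right)} o = \left(-1\right) \left(-132\right) = 132$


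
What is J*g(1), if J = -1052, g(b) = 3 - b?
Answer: -2104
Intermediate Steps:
J*g(1) = -1052*(3 - 1*1) = -1052*(3 - 1) = -1052*2 = -2104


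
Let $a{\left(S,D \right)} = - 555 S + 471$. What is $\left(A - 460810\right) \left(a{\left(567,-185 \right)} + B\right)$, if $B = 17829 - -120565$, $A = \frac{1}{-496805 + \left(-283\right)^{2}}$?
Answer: $\frac{8440542387785755}{104179} \approx 8.102 \cdot 10^{10}$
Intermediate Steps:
$a{\left(S,D \right)} = 471 - 555 S$
$A = - \frac{1}{416716}$ ($A = \frac{1}{-496805 + 80089} = \frac{1}{-416716} = - \frac{1}{416716} \approx -2.3997 \cdot 10^{-6}$)
$B = 138394$ ($B = 17829 + 120565 = 138394$)
$\left(A - 460810\right) \left(a{\left(567,-185 \right)} + B\right) = \left(- \frac{1}{416716} - 460810\right) \left(\left(471 - 314685\right) + 138394\right) = - \frac{192026899961 \left(\left(471 - 314685\right) + 138394\right)}{416716} = - \frac{192026899961 \left(-314214 + 138394\right)}{416716} = \left(- \frac{192026899961}{416716}\right) \left(-175820\right) = \frac{8440542387785755}{104179}$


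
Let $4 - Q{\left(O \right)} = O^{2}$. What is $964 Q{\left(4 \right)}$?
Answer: $-11568$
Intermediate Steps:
$Q{\left(O \right)} = 4 - O^{2}$
$964 Q{\left(4 \right)} = 964 \left(4 - 4^{2}\right) = 964 \left(4 - 16\right) = 964 \left(-12\right) = -11568$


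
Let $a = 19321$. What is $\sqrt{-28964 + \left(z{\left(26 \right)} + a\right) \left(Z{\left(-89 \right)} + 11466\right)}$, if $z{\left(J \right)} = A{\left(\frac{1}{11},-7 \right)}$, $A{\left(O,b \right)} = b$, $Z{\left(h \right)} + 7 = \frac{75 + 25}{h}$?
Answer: $\frac{\sqrt{1752667478602}}{89} \approx 14875.0$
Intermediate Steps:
$Z{\left(h \right)} = -7 + \frac{100}{h}$ ($Z{\left(h \right)} = -7 + \frac{75 + 25}{h} = -7 + \frac{100}{h}$)
$z{\left(J \right)} = -7$
$\sqrt{-28964 + \left(z{\left(26 \right)} + a\right) \left(Z{\left(-89 \right)} + 11466\right)} = \sqrt{-28964 + \left(-7 + 19321\right) \left(\left(-7 + \frac{100}{-89}\right) + 11466\right)} = \sqrt{-28964 + 19314 \left(\left(-7 + 100 \left(- \frac{1}{89}\right)\right) + 11466\right)} = \sqrt{-28964 + 19314 \left(\left(-7 - \frac{100}{89}\right) + 11466\right)} = \sqrt{-28964 + 19314 \left(- \frac{723}{89} + 11466\right)} = \sqrt{-28964 + 19314 \cdot \frac{1019751}{89}} = \sqrt{-28964 + \frac{19695470814}{89}} = \sqrt{\frac{19692893018}{89}} = \frac{\sqrt{1752667478602}}{89}$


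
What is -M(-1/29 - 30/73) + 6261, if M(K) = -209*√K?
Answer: 6261 + 209*I*√1996331/2117 ≈ 6261.0 + 139.49*I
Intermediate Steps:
-M(-1/29 - 30/73) + 6261 = -(-209)*√(-1/29 - 30/73) + 6261 = -(-209)*√(-943/2117) + 6261 = -(-209)*I*√1996331/2117 + 6261 = 209*I*√1996331/2117 + 6261 = 6261 + 209*I*√1996331/2117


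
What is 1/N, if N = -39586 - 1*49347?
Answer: -1/88933 ≈ -1.1244e-5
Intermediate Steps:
N = -88933 (N = -39586 - 49347 = -88933)
1/N = 1/(-88933) = -1/88933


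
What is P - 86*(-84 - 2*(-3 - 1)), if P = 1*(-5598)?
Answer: 938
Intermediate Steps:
P = -5598
P - 86*(-84 - 2*(-3 - 1)) = -5598 - 86*(-84 - 2*(-3 - 1)) = -5598 - 86*(-84 - 2*(-4)) = -5598 - 86*(-84 + 8) = -5598 - 86*(-76) = -5598 + 6536 = 938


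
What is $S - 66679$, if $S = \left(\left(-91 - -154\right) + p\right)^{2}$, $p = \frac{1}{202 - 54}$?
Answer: $- \frac{1373581191}{21904} \approx -62709.0$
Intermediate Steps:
$p = \frac{1}{148} \approx 0.0067568$
$S = \frac{86955625}{21904}$ ($S = \left(\left(-91 - -154\right) + \frac{1}{148}\right)^{2} = \left(\left(-91 + 154\right) + \frac{1}{148}\right)^{2} = \left(63 + \frac{1}{148}\right)^{2} = \left(\frac{9325}{148}\right)^{2} = \frac{86955625}{21904} \approx 3969.9$)
$S - 66679 = \frac{86955625}{21904} - 66679 = - \frac{1373581191}{21904}$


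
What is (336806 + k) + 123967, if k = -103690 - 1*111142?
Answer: 245941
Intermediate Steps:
k = -214832 (k = -103690 - 111142 = -214832)
(336806 + k) + 123967 = (336806 - 214832) + 123967 = 121974 + 123967 = 245941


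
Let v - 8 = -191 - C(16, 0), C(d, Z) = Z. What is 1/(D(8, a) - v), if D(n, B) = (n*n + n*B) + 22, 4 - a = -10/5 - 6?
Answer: 1/365 ≈ 0.0027397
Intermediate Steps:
v = -183 (v = 8 + (-191 - 1*0) = 8 + (-191 + 0) = 8 - 191 = -183)
a = 12 (a = 4 - (-10/5 - 6) = 4 - (-10*⅕ - 6) = 4 - (-2 - 6) = 4 - 1*(-8) = 4 + 8 = 12)
D(n, B) = 22 + n² + B*n (D(n, B) = (n² + B*n) + 22 = 22 + n² + B*n)
1/(D(8, a) - v) = 1/((22 + 8² + 12*8) - 1*(-183)) = 1/((22 + 64 + 96) + 183) = 1/(182 + 183) = 1/365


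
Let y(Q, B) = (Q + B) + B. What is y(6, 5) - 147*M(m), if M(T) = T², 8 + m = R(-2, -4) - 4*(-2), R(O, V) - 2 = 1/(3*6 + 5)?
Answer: -316259/529 ≈ -597.84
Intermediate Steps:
R(O, V) = 47/23 (R(O, V) = 2 + 1/(3*6 + 5) = 2 + 1/(18 + 5) = 2 + 1/23 = 47/23)
y(Q, B) = Q + 2*B (y(Q, B) = (B + Q) + B = Q + 2*B)
m = 47/23 (m = -8 + (47/23 - 4*(-2)) = -8 + (47/23 + 8) = -8 + 231/23 = 47/23 ≈ 2.0435)
y(6, 5) - 147*M(m) = (6 + 2*5) - 147*(47/23)² = (6 + 10) - 147*2209/529 = 16 - 324723/529 = -316259/529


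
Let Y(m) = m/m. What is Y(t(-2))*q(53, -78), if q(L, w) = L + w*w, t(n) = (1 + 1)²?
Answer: 6137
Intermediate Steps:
t(n) = 4 (t(n) = 2² = 4)
q(L, w) = L + w²
Y(m) = 1
Y(t(-2))*q(53, -78) = 1*(53 + (-78)²) = 1*(53 + 6084) = 1*6137 = 6137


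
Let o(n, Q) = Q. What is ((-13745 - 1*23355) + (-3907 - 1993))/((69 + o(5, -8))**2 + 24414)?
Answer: -8600/5627 ≈ -1.5283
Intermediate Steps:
((-13745 - 1*23355) + (-3907 - 1993))/((69 + o(5, -8))**2 + 24414) = ((-13745 - 1*23355) + (-3907 - 1993))/((69 - 8)**2 + 24414) = ((-13745 - 23355) - 5900)/(61**2 + 24414) = (-37100 - 5900)/(3721 + 24414) = -43000/28135 = -43000*1/28135 = -8600/5627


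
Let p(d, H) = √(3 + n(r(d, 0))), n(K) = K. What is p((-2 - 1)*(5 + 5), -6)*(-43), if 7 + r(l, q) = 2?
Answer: -43*I*√2 ≈ -60.811*I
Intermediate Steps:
r(l, q) = -5 (r(l, q) = -7 + 2 = -5)
p(d, H) = I*√2 (p(d, H) = √(3 - 5) = √(-2) = I*√2)
p((-2 - 1)*(5 + 5), -6)*(-43) = (I*√2)*(-43) = -43*I*√2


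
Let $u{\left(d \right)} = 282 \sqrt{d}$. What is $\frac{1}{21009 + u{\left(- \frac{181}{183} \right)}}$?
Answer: $\frac{9089}{190984829} - \frac{2 i \sqrt{33123}}{572954487} \approx 4.759 \cdot 10^{-5} - 6.3529 \cdot 10^{-7} i$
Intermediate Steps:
$\frac{1}{21009 + u{\left(- \frac{181}{183} \right)}} = \frac{1}{21009 + 282 \sqrt{- \frac{181}{183}}} = \frac{1}{21009 + 282 \frac{i \sqrt{33123}}{183}} = \frac{1}{21009 + \frac{94 i \sqrt{33123}}{61}}$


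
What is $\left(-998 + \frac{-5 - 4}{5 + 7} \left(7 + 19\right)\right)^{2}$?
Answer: $\frac{4141225}{4} \approx 1.0353 \cdot 10^{6}$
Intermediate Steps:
$\left(-998 + \frac{-5 - 4}{5 + 7} \left(7 + 19\right)\right)^{2} = \left(-998 + - \frac{9}{12} \cdot 26\right)^{2} = \left(-998 + \left(-9\right) \frac{1}{12} \cdot 26\right)^{2} = \left(-998 - \frac{39}{2}\right)^{2} = \left(- \frac{2035}{2}\right)^{2} = \frac{4141225}{4}$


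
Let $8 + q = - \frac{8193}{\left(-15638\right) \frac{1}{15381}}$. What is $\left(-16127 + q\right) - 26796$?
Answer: $- \frac{545338445}{15638} \approx -34873.0$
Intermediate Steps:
$q = \frac{125891429}{15638}$ ($q = -8 - \frac{8193}{\left(-15638\right) \frac{1}{15381}} = -8 - \frac{8193}{- \frac{15638}{15381}} = -8 - - \frac{126016533}{15638} = -8 + \frac{126016533}{15638} = \frac{125891429}{15638} \approx 8050.4$)
$\left(-16127 + q\right) - 26796 = \left(-16127 + \frac{125891429}{15638}\right) - 26796 = - \frac{126302597}{15638} - 26796 = - \frac{545338445}{15638}$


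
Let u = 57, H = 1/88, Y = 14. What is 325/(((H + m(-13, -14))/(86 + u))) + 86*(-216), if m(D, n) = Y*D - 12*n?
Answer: -26956856/1231 ≈ -21898.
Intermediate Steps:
H = 1/88 ≈ 0.011364
m(D, n) = -12*n + 14*D (m(D, n) = 14*D - 12*n = -12*n + 14*D)
325/(((H + m(-13, -14))/(86 + u))) + 86*(-216) = 325/(((1/88 + (-12*(-14) + 14*(-13)))/(86 + 57))) + 86*(-216) = 325/(((1/88 + (168 - 182))/143)) - 18576 = 325/(((1/88 - 14)*(1/143))) - 18576 = 325/((-1231/88*1/143)) - 18576 = 325/(-1231/12584) - 18576 = 325*(-12584/1231) - 18576 = -4089800/1231 - 18576 = -26956856/1231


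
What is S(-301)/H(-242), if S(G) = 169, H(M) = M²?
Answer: 169/58564 ≈ 0.0028857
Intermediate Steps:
S(-301)/H(-242) = 169/((-242)²) = 169/58564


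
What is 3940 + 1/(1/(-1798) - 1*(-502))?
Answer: 3556226098/902595 ≈ 3940.0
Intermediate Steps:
3940 + 1/(1/(-1798) - 1*(-502)) = 3940 + 1/(-1/1798 + 502) = 3940 + 1/(902595/1798) = 3940 + 1798/902595 = 3556226098/902595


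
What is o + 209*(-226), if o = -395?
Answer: -47629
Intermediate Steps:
o + 209*(-226) = -395 + 209*(-226) = -395 - 47234 = -47629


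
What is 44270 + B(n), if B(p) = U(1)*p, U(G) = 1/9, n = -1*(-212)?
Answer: 398642/9 ≈ 44294.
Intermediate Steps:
n = 212
U(G) = ⅑
B(p) = p/9
44270 + B(n) = 44270 + (⅑)*212 = 44270 + 212/9 = 398642/9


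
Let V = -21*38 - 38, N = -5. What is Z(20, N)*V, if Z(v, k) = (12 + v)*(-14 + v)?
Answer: -160512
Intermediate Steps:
Z(v, k) = (-14 + v)*(12 + v)
V = -836 (V = -798 - 38 = -836)
Z(20, N)*V = (-168 + 20² - 2*20)*(-836) = (-168 + 400 - 40)*(-836) = 192*(-836) = -160512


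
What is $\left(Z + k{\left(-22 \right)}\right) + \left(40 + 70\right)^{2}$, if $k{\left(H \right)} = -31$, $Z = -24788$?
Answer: $-12719$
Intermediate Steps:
$\left(Z + k{\left(-22 \right)}\right) + \left(40 + 70\right)^{2} = \left(-24788 - 31\right) + \left(40 + 70\right)^{2} = -24819 + 110^{2} = -24819 + 12100 = -12719$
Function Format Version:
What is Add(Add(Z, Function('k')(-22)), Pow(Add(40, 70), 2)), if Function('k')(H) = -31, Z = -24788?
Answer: -12719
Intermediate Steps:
Add(Add(Z, Function('k')(-22)), Pow(Add(40, 70), 2)) = Add(Add(-24788, -31), Pow(Add(40, 70), 2)) = Add(-24819, Pow(110, 2)) = Add(-24819, 12100) = -12719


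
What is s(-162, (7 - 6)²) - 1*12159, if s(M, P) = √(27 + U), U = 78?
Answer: -12159 + √105 ≈ -12149.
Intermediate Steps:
s(M, P) = √105 (s(M, P) = √(27 + 78) = √105)
s(-162, (7 - 6)²) - 1*12159 = √105 - 1*12159 = √105 - 12159 = -12159 + √105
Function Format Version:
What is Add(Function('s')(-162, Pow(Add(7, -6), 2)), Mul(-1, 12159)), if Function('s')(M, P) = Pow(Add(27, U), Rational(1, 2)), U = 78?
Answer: Add(-12159, Pow(105, Rational(1, 2))) ≈ -12149.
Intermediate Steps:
Function('s')(M, P) = Pow(105, Rational(1, 2)) (Function('s')(M, P) = Pow(Add(27, 78), Rational(1, 2)) = Pow(105, Rational(1, 2)))
Add(Function('s')(-162, Pow(Add(7, -6), 2)), Mul(-1, 12159)) = Add(Pow(105, Rational(1, 2)), Mul(-1, 12159)) = Add(Pow(105, Rational(1, 2)), -12159) = Add(-12159, Pow(105, Rational(1, 2)))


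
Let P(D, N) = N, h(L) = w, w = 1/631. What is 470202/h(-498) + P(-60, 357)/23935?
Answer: 7101453753327/23935 ≈ 2.9670e+8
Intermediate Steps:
w = 1/631 ≈ 0.0015848
h(L) = 1/631
470202/h(-498) + P(-60, 357)/23935 = 470202/(1/631) + 357/23935 = 470202*631 + 357*(1/23935) = 296697462 + 357/23935 = 7101453753327/23935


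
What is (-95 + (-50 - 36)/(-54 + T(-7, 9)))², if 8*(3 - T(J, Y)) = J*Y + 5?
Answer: 265070961/30625 ≈ 8655.4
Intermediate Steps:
T(J, Y) = 19/8 - J*Y/8 (T(J, Y) = 3 - (J*Y + 5)/8 = 3 - (5 + J*Y)/8 = 3 + (-5/8 - J*Y/8) = 19/8 - J*Y/8)
(-95 + (-50 - 36)/(-54 + T(-7, 9)))² = (-95 + (-50 - 36)/(-54 + (19/8 - ⅛*(-7)*9)))² = (-95 - 86/(-54 + (19/8 + 63/8)))² = (-95 - 86/(-54 + 41/4))² = (-95 - 86/(-175/4))² = (-95 - 86*(-4/175))² = (-95 + 344/175)² = (-16281/175)² = 265070961/30625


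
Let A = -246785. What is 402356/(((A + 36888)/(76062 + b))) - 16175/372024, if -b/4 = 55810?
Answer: 22030495744644857/78086721528 ≈ 2.8213e+5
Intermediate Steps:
b = -223240 (b = -4*55810 = -223240)
402356/(((A + 36888)/(76062 + b))) - 16175/372024 = 402356/(((-246785 + 36888)/(76062 - 223240))) - 16175/372024 = 402356/((-209897/(-147178))) - 16175*1/372024 = 402356/((-209897*(-1/147178))) - 16175/372024 = 402356/(209897/147178) - 16175/372024 = 402356*(147178/209897) - 16175/372024 = 59217951368/209897 - 16175/372024 = 22030495744644857/78086721528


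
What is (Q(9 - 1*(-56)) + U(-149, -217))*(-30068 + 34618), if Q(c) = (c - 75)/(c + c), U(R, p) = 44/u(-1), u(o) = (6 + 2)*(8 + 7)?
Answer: 3955/3 ≈ 1318.3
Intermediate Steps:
u(o) = 120 (u(o) = 8*15 = 120)
U(R, p) = 11/30 (U(R, p) = 44/120 = 44*(1/120) = 11/30)
Q(c) = (-75 + c)/(2*c) (Q(c) = (-75 + c)/((2*c)) = (-75 + c)*(1/(2*c)) = (-75 + c)/(2*c))
(Q(9 - 1*(-56)) + U(-149, -217))*(-30068 + 34618) = ((-75 + (9 - 1*(-56)))/(2*(9 - 1*(-56))) + 11/30)*(-30068 + 34618) = ((-75 + (9 + 56))/(2*(9 + 56)) + 11/30)*4550 = ((½)*(-75 + 65)/65 + 11/30)*4550 = ((½)*(1/65)*(-10) + 11/30)*4550 = (-1/13 + 11/30)*4550 = (113/390)*4550 = 3955/3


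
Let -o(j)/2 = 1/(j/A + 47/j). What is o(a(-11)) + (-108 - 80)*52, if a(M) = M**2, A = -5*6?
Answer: -129338996/13231 ≈ -9775.5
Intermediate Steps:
A = -30
o(j) = -2/(47/j - j/30) (o(j) = -2/(j/(-30) + 47/j) = -2/(j*(-1/30) + 47/j) = -2/(-j/30 + 47/j) = -2/(47/j - j/30))
o(a(-11)) + (-108 - 80)*52 = 60*(-11)**2/(-1410 + ((-11)**2)**2) + (-108 - 80)*52 = 60*121/(-1410 + 121**2) - 188*52 = 60*121/(-1410 + 14641) - 9776 = 60*121/13231 - 9776 = 60*121*(1/13231) - 9776 = 7260/13231 - 9776 = -129338996/13231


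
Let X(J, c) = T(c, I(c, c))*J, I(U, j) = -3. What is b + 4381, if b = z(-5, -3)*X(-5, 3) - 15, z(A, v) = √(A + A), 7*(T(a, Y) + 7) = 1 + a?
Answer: 4366 + 225*I*√10/7 ≈ 4366.0 + 101.64*I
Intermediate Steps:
T(a, Y) = -48/7 + a/7 (T(a, Y) = -7 + (1 + a)/7 = -7 + (⅐ + a/7) = -48/7 + a/7)
z(A, v) = √2*√A (z(A, v) = √(2*A) = √2*√A)
X(J, c) = J*(-48/7 + c/7) (X(J, c) = (-48/7 + c/7)*J = J*(-48/7 + c/7))
b = -15 + 225*I*√10/7 (b = (√2*√(-5))*((⅐)*(-5)*(-48 + 3)) - 15 = (√2*(I*√5))*((⅐)*(-5)*(-45)) - 15 = (I*√10)*(225/7) - 15 = 225*I*√10/7 - 15 = -15 + 225*I*√10/7 ≈ -15.0 + 101.64*I)
b + 4381 = (-15 + 225*I*√10/7) + 4381 = 4366 + 225*I*√10/7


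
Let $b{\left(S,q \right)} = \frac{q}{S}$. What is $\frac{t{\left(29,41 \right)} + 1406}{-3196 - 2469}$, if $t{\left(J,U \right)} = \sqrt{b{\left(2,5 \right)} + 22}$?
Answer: $- \frac{1406}{5665} - \frac{7 \sqrt{2}}{11330} \approx -0.24906$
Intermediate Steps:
$t{\left(J,U \right)} = \frac{7 \sqrt{2}}{2}$ ($t{\left(J,U \right)} = \sqrt{\frac{5}{2} + 22} = \sqrt{\frac{49}{2}} = \frac{7 \sqrt{2}}{2}$)
$\frac{t{\left(29,41 \right)} + 1406}{-3196 - 2469} = \frac{\frac{7 \sqrt{2}}{2} + 1406}{-3196 - 2469} = \frac{1406 + \frac{7 \sqrt{2}}{2}}{-5665} = \left(1406 + \frac{7 \sqrt{2}}{2}\right) \left(- \frac{1}{5665}\right) = - \frac{1406}{5665} - \frac{7 \sqrt{2}}{11330}$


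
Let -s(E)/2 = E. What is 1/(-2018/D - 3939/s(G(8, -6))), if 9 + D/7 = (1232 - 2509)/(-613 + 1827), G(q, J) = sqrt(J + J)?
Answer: 3348300923072/37834126530109051 + 38322516509732*I*sqrt(3)/37834126530109051 ≈ 8.85e-5 + 0.0017544*I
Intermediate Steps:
G(q, J) = sqrt(2)*sqrt(J) (G(q, J) = sqrt(2*J) = sqrt(2)*sqrt(J))
s(E) = -2*E
D = -85421/1214 (D = -63 + 7*((1232 - 2509)/(-613 + 1827)) = -63 + 7*(-1277/1214) = -63 - 8939/1214 = -85421/1214 ≈ -70.363)
1/(-2018/D - 3939/s(G(8, -6))) = 1/(-2018/(-85421/1214) - 3939*I*sqrt(3)/12) = 1/(-2018*(-1214/85421) - 3939*I*sqrt(3)/12) = 1/(2449852/85421 - 3939*I*sqrt(3)/12) = 1/(2449852/85421 - 1313*I*sqrt(3)/4)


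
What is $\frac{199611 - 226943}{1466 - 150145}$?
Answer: $\frac{27332}{148679} \approx 0.18383$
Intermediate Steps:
$\frac{199611 - 226943}{1466 - 150145} = - \frac{27332}{1466 - 150145} = - \frac{27332}{-148679} = \left(-27332\right) \left(- \frac{1}{148679}\right) = \frac{27332}{148679}$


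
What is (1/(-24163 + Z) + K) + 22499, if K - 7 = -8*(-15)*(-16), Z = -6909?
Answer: 639648191/31072 ≈ 20586.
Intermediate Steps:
K = -1913 (K = 7 - 8*(-15)*(-16) = 7 + 120*(-16) = 7 - 1920 = -1913)
(1/(-24163 + Z) + K) + 22499 = (1/(-24163 - 6909) - 1913) + 22499 = (1/(-31072) - 1913) + 22499 = (-1/31072 - 1913) + 22499 = -59440737/31072 + 22499 = 639648191/31072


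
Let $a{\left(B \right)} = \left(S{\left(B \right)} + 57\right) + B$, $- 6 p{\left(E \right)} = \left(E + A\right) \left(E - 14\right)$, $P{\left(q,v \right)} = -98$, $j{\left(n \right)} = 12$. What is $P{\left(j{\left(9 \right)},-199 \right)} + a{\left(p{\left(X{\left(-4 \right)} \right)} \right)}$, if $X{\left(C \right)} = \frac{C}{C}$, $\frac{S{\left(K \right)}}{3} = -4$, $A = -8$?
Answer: $- \frac{409}{6} \approx -68.167$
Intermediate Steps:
$S{\left(K \right)} = -12$ ($S{\left(K \right)} = 3 \left(-4\right) = -12$)
$X{\left(C \right)} = 1$
$p{\left(E \right)} = - \frac{\left(-14 + E\right) \left(-8 + E\right)}{6}$ ($p{\left(E \right)} = - \frac{\left(E - 8\right) \left(E - 14\right)}{6} = - \frac{\left(-8 + E\right) \left(-14 + E\right)}{6} = - \frac{\left(-14 + E\right) \left(-8 + E\right)}{6}$)
$a{\left(B \right)} = 45 + B$ ($a{\left(B \right)} = \left(-12 + 57\right) + B = 45 + B$)
$P{\left(j{\left(9 \right)},-199 \right)} + a{\left(p{\left(X{\left(-4 \right)} \right)} \right)} = -98 + \left(45 - \left(15 + \frac{1}{6}\right)\right) = -98 + \left(45 - \frac{91}{6}\right) = -98 + \frac{179}{6} = - \frac{409}{6}$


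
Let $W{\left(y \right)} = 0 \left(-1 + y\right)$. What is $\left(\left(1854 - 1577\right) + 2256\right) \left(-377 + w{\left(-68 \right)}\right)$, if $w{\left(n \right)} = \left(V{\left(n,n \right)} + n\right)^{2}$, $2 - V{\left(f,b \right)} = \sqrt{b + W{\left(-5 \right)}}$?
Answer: $9906563 + 668712 i \sqrt{17} \approx 9.9066 \cdot 10^{6} + 2.7572 \cdot 10^{6} i$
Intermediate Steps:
$W{\left(y \right)} = 0$
$V{\left(f,b \right)} = 2 - \sqrt{b}$ ($V{\left(f,b \right)} = 2 - \sqrt{b + 0} = 2 - \sqrt{b}$)
$w{\left(n \right)} = \left(2 + n - \sqrt{n}\right)^{2}$ ($w{\left(n \right)} = \left(\left(2 - \sqrt{n}\right) + n\right)^{2} = \left(2 + n - \sqrt{n}\right)^{2}$)
$\left(\left(1854 - 1577\right) + 2256\right) \left(-377 + w{\left(-68 \right)}\right) = \left(\left(1854 - 1577\right) + 2256\right) \left(-377 + \left(2 - 68 - \sqrt{-68}\right)^{2}\right) = \left(277 + 2256\right) \left(-377 + \left(2 - 68 - 2 i \sqrt{17}\right)^{2}\right) = 2533 \left(-377 + \left(2 - 68 - 2 i \sqrt{17}\right)^{2}\right) = 2533 \left(-377 + \left(-66 - 2 i \sqrt{17}\right)^{2}\right) = -954941 + 2533 \left(-66 - 2 i \sqrt{17}\right)^{2}$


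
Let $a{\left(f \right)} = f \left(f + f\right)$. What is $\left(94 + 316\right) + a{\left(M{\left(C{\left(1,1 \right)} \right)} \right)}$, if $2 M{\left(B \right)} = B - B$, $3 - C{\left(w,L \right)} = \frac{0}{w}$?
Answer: $410$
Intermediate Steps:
$C{\left(w,L \right)} = 3$ ($C{\left(w,L \right)} = 3 - \frac{0}{w} = 3 - 0 = 3 + 0 = 3$)
$M{\left(B \right)} = 0$ ($M{\left(B \right)} = \frac{B - B}{2} = \frac{1}{2} \cdot 0 = 0$)
$a{\left(f \right)} = 2 f^{2}$ ($a{\left(f \right)} = f 2 f = 2 f^{2}$)
$\left(94 + 316\right) + a{\left(M{\left(C{\left(1,1 \right)} \right)} \right)} = \left(94 + 316\right) + 2 \cdot 0^{2} = 410 + 2 \cdot 0 = 410 + 0 = 410$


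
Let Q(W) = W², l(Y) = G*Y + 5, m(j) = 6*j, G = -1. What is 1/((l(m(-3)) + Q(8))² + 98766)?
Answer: 1/106335 ≈ 9.4042e-6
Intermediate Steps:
l(Y) = 5 - Y (l(Y) = -Y + 5 = 5 - Y)
1/((l(m(-3)) + Q(8))² + 98766) = 1/(((5 - 6*(-3)) + 8²)² + 98766) = 1/(((5 - 1*(-18)) + 64)² + 98766) = 1/(((5 + 18) + 64)² + 98766) = 1/((23 + 64)² + 98766) = 1/(87² + 98766) = 1/(7569 + 98766) = 1/106335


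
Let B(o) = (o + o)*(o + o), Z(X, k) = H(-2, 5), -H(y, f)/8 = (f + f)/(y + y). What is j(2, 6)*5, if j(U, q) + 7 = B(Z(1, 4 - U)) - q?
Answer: 7935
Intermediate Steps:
H(y, f) = -8*f/y (H(y, f) = -8*(f + f)/(y + y) = -8*2*f/(2*y) = -8*2*f*1/(2*y) = -8*f/y)
Z(X, k) = 20 (Z(X, k) = -8*5/(-2) = -8*5*(-1/2) = 20)
B(o) = 4*o**2 (B(o) = (2*o)*(2*o) = 4*o**2)
j(U, q) = 1593 - q (j(U, q) = -7 + (4*20**2 - q) = -7 + (4*400 - q) = -7 + (1600 - q) = 1593 - q)
j(2, 6)*5 = (1593 - 1*6)*5 = (1593 - 6)*5 = 1587*5 = 7935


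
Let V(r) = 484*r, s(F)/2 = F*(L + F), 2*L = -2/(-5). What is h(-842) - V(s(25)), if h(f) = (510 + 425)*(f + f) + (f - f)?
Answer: -2184380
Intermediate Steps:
L = 1/5 (L = (-2/(-5))/2 = (-2*(-1/5))/2 = (1/2)*(2/5) = 1/5 ≈ 0.20000)
s(F) = 2*F*(1/5 + F) (s(F) = 2*(F*(1/5 + F)) = 2*F*(1/5 + F))
h(f) = 1870*f (h(f) = 935*(2*f) + 0 = 1870*f + 0 = 1870*f)
h(-842) - V(s(25)) = 1870*(-842) - 484*(2/5)*25*(1 + 5*25) = -1574540 - 484*(2/5)*25*(1 + 125) = -1574540 - 484*(2/5)*25*126 = -1574540 - 484*1260 = -1574540 - 1*609840 = -1574540 - 609840 = -2184380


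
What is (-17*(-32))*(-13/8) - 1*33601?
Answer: -34485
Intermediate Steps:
(-17*(-32))*(-13/8) - 1*33601 = 544*(-13*⅛) - 33601 = 544*(-13/8) - 33601 = -884 - 33601 = -34485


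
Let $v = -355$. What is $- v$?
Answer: $355$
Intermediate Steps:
$- v = \left(-1\right) \left(-355\right) = 355$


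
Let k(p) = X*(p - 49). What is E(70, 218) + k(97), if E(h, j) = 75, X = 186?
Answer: 9003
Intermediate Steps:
k(p) = -9114 + 186*p (k(p) = 186*(p - 49) = 186*(-49 + p) = -9114 + 186*p)
E(70, 218) + k(97) = 75 + (-9114 + 186*97) = 75 + (-9114 + 18042) = 75 + 8928 = 9003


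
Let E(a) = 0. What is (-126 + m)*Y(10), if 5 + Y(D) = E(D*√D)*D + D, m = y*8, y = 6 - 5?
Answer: -590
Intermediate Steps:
y = 1
m = 8 (m = 1*8 = 8)
Y(D) = -5 + D (Y(D) = -5 + (0*D + D) = -5 + (0 + D) = -5 + D)
(-126 + m)*Y(10) = (-126 + 8)*(-5 + 10) = -118*5 = -590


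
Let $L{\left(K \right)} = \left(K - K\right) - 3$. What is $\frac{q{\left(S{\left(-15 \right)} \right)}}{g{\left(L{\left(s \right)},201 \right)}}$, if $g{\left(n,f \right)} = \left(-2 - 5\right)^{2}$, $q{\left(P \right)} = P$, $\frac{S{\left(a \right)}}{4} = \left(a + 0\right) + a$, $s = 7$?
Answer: $- \frac{120}{49} \approx -2.449$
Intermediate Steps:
$S{\left(a \right)} = 8 a$ ($S{\left(a \right)} = 4 \left(\left(a + 0\right) + a\right) = 4 \left(a + a\right) = 4 \cdot 2 a = 8 a$)
$L{\left(K \right)} = -3$ ($L{\left(K \right)} = 0 - 3 = -3$)
$g{\left(n,f \right)} = 49$ ($g{\left(n,f \right)} = \left(-7\right)^{2} = 49$)
$\frac{q{\left(S{\left(-15 \right)} \right)}}{g{\left(L{\left(s \right)},201 \right)}} = \frac{8 \left(-15\right)}{49} = \left(-120\right) \frac{1}{49} = - \frac{120}{49}$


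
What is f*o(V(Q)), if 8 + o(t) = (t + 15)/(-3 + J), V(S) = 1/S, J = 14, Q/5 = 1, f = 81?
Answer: -29484/55 ≈ -536.07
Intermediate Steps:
Q = 5 (Q = 5*1 = 5)
o(t) = -73/11 + t/11 (o(t) = -8 + (t + 15)/(-3 + 14) = -8 + (15 + t)/11 = -8 + (15 + t)*(1/11) = -8 + (15/11 + t/11) = -73/11 + t/11)
f*o(V(Q)) = 81*(-73/11 + (1/11)/5) = 81*(-73/11 + (1/11)*(1/5)) = 81*(-73/11 + 1/55) = 81*(-364/55) = -29484/55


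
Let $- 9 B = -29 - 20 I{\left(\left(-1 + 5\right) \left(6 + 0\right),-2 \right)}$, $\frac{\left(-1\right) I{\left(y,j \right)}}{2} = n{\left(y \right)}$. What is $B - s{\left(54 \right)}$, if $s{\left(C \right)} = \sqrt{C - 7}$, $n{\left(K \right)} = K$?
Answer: $- \frac{931}{9} - \sqrt{47} \approx -110.3$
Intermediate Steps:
$s{\left(C \right)} = \sqrt{-7 + C}$
$I{\left(y,j \right)} = - 2 y$
$B = - \frac{931}{9}$ ($B = - \frac{-29 - 20 \left(- 2 \left(-1 + 5\right) \left(6 + 0\right)\right)}{9} = - \frac{-29 - 20 \left(- 2 \cdot 4 \cdot 6\right)}{9} = - \frac{-29 - 20 \left(\left(-2\right) 24\right)}{9} = - \frac{-29 - -960}{9} = - \frac{-29 + 960}{9} = \left(- \frac{1}{9}\right) 931 = - \frac{931}{9} \approx -103.44$)
$B - s{\left(54 \right)} = - \frac{931}{9} - \sqrt{-7 + 54} = - \frac{931}{9} - \sqrt{47}$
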